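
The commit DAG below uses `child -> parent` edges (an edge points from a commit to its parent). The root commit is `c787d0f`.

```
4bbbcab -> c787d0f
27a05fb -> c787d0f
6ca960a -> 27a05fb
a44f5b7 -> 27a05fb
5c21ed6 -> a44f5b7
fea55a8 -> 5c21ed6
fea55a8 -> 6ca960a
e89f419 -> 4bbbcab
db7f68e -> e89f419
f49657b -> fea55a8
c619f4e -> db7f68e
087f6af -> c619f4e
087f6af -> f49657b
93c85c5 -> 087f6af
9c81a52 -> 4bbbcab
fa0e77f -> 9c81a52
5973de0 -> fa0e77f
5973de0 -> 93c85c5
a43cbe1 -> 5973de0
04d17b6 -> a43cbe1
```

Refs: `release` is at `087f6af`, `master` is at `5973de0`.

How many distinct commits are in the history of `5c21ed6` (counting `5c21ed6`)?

Walking parent pointers from 5c21ed6: reachable set = {27a05fb, 5c21ed6, a44f5b7, c787d0f}.
That is 4 commits.

4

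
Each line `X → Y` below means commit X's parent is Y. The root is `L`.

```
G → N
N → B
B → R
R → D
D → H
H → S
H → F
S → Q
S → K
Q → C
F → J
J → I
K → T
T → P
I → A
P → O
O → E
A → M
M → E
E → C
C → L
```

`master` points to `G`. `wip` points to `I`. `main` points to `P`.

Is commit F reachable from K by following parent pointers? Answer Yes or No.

No

Ancestors of K: {C, E, K, L, O, P, T}.
F is not in that set, so it is not an ancestor of K.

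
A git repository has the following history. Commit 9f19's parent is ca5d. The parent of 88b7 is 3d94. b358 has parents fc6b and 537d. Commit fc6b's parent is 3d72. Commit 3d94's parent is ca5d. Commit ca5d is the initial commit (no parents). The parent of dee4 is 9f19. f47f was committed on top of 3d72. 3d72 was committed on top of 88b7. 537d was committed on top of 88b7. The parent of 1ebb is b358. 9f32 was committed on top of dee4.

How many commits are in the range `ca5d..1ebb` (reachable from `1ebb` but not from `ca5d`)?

7

Reachable from 1ebb: {1ebb, 3d72, 3d94, 537d, 88b7, b358, ca5d, fc6b}.
Reachable from ca5d: {ca5d}.
In 1ebb's history but not ca5d's: {1ebb, 3d72, 3d94, 537d, 88b7, b358, fc6b} — 7 commits.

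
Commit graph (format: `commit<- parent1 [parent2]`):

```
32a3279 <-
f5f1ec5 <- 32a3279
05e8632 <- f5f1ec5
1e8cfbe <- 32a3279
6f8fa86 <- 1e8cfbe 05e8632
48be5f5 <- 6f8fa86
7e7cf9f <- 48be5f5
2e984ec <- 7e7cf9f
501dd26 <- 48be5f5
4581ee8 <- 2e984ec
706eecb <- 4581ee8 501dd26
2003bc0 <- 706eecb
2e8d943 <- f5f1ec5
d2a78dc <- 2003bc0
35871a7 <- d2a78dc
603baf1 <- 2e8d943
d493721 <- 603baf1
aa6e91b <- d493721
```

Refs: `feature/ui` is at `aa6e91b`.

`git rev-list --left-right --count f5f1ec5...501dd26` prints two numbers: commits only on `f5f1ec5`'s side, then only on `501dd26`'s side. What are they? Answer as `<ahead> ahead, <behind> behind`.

0 ahead, 5 behind

Reachable from f5f1ec5: {32a3279, f5f1ec5}.
Reachable from 501dd26: {05e8632, 1e8cfbe, 32a3279, 48be5f5, 501dd26, 6f8fa86, f5f1ec5}.
Only in f5f1ec5's history (ahead): {} — 0.
Only in 501dd26's history (behind): {05e8632, 1e8cfbe, 48be5f5, 501dd26, 6f8fa86} — 5.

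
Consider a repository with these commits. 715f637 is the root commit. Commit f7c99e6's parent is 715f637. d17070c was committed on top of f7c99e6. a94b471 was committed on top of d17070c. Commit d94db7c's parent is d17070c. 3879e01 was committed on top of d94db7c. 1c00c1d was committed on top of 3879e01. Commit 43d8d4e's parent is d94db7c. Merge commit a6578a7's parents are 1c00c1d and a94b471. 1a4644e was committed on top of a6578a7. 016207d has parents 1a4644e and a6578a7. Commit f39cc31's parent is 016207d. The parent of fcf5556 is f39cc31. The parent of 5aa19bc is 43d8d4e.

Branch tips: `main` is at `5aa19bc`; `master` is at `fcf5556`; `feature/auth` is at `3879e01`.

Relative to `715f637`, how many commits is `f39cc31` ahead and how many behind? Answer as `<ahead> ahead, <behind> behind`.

10 ahead, 0 behind

Reachable from f39cc31: {016207d, 1a4644e, 1c00c1d, 3879e01, 715f637, a6578a7, a94b471, d17070c, d94db7c, f39cc31, f7c99e6}.
Reachable from 715f637: {715f637}.
Only in f39cc31's history (ahead): {016207d, 1a4644e, 1c00c1d, 3879e01, a6578a7, a94b471, d17070c, d94db7c, f39cc31, f7c99e6} — 10.
Only in 715f637's history (behind): {} — 0.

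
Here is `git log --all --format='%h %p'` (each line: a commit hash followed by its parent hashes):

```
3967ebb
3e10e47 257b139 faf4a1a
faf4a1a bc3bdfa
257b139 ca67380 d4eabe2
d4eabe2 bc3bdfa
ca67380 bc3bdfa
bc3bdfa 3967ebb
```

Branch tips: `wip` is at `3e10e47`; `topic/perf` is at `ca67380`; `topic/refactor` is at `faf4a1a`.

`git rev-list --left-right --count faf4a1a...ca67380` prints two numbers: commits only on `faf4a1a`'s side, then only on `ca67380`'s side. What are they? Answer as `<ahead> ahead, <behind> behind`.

Reachable from faf4a1a: {3967ebb, bc3bdfa, faf4a1a}.
Reachable from ca67380: {3967ebb, bc3bdfa, ca67380}.
Only in faf4a1a's history (ahead): {faf4a1a} — 1.
Only in ca67380's history (behind): {ca67380} — 1.

1 ahead, 1 behind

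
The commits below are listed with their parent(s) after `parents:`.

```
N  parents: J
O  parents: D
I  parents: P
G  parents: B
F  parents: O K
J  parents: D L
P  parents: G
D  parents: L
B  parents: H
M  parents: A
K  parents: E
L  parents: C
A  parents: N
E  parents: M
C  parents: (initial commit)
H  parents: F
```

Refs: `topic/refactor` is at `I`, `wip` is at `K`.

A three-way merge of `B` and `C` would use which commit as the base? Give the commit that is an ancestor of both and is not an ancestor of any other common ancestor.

C

Ancestors of B: {A, B, C, D, E, F, H, J, K, L, M, N, O}.
Ancestors of C: {C}.
Common ancestors: {C}.
The only common ancestor is C, so it is the merge base.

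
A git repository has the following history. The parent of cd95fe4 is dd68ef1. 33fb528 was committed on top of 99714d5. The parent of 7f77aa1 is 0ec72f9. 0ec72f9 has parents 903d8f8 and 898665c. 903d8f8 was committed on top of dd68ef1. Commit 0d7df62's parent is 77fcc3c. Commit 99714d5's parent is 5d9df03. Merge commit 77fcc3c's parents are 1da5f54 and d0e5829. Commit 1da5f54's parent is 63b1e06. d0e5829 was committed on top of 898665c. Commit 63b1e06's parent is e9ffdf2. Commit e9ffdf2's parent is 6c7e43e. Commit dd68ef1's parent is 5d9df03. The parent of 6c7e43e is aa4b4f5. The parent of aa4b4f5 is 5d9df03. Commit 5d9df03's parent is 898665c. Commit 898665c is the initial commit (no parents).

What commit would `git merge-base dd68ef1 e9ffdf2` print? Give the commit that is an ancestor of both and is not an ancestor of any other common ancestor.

Ancestors of dd68ef1: {5d9df03, 898665c, dd68ef1}.
Ancestors of e9ffdf2: {5d9df03, 6c7e43e, 898665c, aa4b4f5, e9ffdf2}.
Common ancestors: {5d9df03, 898665c}.
Among these, 5d9df03 is not an ancestor of any other common ancestor — it is the merge base.

5d9df03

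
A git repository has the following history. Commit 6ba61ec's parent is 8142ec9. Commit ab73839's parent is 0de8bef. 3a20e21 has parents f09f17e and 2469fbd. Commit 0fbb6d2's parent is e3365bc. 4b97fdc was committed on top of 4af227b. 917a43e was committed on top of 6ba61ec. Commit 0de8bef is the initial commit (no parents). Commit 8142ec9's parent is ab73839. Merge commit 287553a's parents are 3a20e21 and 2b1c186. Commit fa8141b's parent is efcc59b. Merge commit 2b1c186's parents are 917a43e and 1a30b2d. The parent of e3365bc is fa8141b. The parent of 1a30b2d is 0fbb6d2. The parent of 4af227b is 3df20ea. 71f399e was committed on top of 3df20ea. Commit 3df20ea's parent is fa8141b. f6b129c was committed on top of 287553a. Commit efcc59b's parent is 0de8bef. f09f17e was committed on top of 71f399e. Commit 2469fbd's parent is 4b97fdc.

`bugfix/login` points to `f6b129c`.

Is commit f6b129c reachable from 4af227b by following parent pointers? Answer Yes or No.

No

Ancestors of 4af227b: {0de8bef, 3df20ea, 4af227b, efcc59b, fa8141b}.
f6b129c is not in that set, so it is not an ancestor of 4af227b.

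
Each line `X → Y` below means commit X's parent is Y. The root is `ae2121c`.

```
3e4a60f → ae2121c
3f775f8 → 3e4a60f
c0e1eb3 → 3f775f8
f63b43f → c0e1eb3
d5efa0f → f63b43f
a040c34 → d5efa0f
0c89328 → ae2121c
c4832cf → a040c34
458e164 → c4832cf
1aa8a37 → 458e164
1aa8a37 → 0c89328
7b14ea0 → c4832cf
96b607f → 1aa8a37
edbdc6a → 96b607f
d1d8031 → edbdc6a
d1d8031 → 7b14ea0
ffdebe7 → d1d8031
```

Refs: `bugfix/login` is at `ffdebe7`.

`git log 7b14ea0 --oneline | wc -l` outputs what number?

9

Walking parent pointers from 7b14ea0: reachable set = {3e4a60f, 3f775f8, 7b14ea0, a040c34, ae2121c, c0e1eb3, c4832cf, d5efa0f, f63b43f}.
That is 9 commits.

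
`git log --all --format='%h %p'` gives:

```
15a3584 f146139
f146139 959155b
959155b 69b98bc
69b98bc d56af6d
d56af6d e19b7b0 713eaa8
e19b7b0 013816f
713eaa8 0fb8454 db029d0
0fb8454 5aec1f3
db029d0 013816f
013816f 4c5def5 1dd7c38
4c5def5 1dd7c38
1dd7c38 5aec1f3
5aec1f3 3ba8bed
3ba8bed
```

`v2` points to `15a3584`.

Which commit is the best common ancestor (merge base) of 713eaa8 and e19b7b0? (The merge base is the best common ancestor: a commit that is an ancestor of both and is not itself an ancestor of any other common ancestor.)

013816f

Ancestors of 713eaa8: {013816f, 0fb8454, 1dd7c38, 3ba8bed, 4c5def5, 5aec1f3, 713eaa8, db029d0}.
Ancestors of e19b7b0: {013816f, 1dd7c38, 3ba8bed, 4c5def5, 5aec1f3, e19b7b0}.
Common ancestors: {013816f, 1dd7c38, 3ba8bed, 4c5def5, 5aec1f3}.
Among these, 013816f is not an ancestor of any other common ancestor — it is the merge base.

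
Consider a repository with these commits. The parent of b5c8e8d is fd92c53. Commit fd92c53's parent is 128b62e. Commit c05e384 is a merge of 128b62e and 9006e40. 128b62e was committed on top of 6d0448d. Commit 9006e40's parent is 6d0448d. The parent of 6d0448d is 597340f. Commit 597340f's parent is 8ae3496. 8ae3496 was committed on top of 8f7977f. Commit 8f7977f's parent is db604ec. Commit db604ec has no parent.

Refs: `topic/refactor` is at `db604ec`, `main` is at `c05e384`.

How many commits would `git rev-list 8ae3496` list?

Walking parent pointers from 8ae3496: reachable set = {8ae3496, 8f7977f, db604ec}.
That is 3 commits.

3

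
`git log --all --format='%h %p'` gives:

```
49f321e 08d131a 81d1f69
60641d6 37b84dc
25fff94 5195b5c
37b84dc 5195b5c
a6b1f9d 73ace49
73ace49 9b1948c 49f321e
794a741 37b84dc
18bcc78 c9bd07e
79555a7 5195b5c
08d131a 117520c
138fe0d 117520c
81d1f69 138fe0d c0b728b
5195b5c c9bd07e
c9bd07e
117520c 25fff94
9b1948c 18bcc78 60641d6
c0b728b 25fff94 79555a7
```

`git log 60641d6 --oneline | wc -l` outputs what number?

Walking parent pointers from 60641d6: reachable set = {37b84dc, 5195b5c, 60641d6, c9bd07e}.
That is 4 commits.

4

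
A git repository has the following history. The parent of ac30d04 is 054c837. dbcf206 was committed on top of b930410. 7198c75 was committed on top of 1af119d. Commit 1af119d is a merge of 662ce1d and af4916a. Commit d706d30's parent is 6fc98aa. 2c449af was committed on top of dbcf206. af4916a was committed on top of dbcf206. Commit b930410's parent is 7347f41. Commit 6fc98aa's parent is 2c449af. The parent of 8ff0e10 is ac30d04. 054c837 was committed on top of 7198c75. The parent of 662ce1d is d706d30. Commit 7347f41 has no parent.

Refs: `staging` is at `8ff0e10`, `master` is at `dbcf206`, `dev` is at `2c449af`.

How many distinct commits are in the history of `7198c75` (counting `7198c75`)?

10

Walking parent pointers from 7198c75: reachable set = {1af119d, 2c449af, 662ce1d, 6fc98aa, 7198c75, 7347f41, af4916a, b930410, d706d30, dbcf206}.
That is 10 commits.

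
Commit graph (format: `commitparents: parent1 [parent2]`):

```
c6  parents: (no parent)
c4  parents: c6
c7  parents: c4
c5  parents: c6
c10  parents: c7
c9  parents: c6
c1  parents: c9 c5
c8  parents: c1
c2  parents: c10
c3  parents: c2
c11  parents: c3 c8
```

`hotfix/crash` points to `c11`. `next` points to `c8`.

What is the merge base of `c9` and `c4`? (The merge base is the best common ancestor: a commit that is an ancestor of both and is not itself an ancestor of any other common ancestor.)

c6

Ancestors of c9: {c6, c9}.
Ancestors of c4: {c4, c6}.
Common ancestors: {c6}.
The only common ancestor is c6, so it is the merge base.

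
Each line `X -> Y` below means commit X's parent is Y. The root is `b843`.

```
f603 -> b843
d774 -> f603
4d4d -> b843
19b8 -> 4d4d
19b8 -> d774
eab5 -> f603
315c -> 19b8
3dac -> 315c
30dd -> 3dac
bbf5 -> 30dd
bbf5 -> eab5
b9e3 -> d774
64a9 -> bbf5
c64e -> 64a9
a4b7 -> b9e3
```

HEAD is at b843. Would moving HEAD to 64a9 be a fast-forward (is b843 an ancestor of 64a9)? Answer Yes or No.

A fast-forward from b843 to 64a9 is possible iff b843 is an ancestor of 64a9.
Ancestors of 64a9: {19b8, 30dd, 315c, 3dac, 4d4d, 64a9, b843, bbf5, d774, eab5, f603}.
b843 is among them, so fast-forward is possible.

Yes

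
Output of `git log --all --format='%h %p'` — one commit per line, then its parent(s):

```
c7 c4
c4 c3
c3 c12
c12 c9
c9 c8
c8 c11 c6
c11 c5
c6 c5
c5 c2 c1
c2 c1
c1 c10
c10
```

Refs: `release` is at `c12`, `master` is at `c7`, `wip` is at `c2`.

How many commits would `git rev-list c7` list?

12

Walking parent pointers from c7: reachable set = {c1, c10, c11, c12, c2, c3, c4, c5, c6, c7, c8, c9}.
That is 12 commits.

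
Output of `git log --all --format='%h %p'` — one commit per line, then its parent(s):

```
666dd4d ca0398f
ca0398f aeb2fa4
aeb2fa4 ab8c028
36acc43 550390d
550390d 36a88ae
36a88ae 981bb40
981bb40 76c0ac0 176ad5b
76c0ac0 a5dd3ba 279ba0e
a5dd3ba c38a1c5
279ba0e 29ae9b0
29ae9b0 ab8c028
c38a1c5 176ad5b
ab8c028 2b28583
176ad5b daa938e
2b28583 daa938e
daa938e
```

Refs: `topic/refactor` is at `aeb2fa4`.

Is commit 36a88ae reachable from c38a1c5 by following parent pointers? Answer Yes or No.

No

Ancestors of c38a1c5: {176ad5b, c38a1c5, daa938e}.
36a88ae is not in that set, so it is not an ancestor of c38a1c5.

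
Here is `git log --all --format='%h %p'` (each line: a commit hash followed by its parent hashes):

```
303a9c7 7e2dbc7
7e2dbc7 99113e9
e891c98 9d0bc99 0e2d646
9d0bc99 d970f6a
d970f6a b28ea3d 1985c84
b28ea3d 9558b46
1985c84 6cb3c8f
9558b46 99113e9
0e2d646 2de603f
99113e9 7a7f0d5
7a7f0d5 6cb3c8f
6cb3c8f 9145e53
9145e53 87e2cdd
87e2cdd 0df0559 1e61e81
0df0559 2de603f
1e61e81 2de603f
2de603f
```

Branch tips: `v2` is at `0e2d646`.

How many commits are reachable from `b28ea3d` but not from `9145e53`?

5

Reachable from b28ea3d: {0df0559, 1e61e81, 2de603f, 6cb3c8f, 7a7f0d5, 87e2cdd, 9145e53, 9558b46, 99113e9, b28ea3d}.
Reachable from 9145e53: {0df0559, 1e61e81, 2de603f, 87e2cdd, 9145e53}.
In b28ea3d's history but not 9145e53's: {6cb3c8f, 7a7f0d5, 9558b46, 99113e9, b28ea3d} — 5 commits.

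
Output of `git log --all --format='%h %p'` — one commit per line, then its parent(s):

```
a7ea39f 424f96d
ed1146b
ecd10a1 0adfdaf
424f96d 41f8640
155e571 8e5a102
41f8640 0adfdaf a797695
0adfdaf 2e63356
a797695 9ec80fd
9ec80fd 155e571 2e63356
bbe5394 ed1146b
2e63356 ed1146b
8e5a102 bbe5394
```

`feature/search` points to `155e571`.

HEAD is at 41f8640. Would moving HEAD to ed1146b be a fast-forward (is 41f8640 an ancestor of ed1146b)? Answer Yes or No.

No

A fast-forward from 41f8640 to ed1146b is possible iff 41f8640 is an ancestor of ed1146b.
Ancestors of ed1146b: {ed1146b}.
41f8640 is not among them, so fast-forward is not possible.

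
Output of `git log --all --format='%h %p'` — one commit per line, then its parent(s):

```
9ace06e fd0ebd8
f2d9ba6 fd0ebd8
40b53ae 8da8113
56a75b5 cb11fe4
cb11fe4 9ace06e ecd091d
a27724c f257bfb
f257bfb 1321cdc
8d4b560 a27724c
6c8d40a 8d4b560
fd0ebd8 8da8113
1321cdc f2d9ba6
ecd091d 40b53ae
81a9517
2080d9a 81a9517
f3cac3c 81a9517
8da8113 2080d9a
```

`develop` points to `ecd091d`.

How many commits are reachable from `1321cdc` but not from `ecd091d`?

3

Reachable from 1321cdc: {1321cdc, 2080d9a, 81a9517, 8da8113, f2d9ba6, fd0ebd8}.
Reachable from ecd091d: {2080d9a, 40b53ae, 81a9517, 8da8113, ecd091d}.
In 1321cdc's history but not ecd091d's: {1321cdc, f2d9ba6, fd0ebd8} — 3 commits.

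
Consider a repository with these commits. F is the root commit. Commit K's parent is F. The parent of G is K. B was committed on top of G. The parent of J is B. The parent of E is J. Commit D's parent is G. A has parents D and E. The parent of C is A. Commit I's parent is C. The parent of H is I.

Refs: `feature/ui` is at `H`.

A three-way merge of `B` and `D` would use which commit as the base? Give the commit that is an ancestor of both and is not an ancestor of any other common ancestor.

G

Ancestors of B: {B, F, G, K}.
Ancestors of D: {D, F, G, K}.
Common ancestors: {F, G, K}.
Among these, G is not an ancestor of any other common ancestor — it is the merge base.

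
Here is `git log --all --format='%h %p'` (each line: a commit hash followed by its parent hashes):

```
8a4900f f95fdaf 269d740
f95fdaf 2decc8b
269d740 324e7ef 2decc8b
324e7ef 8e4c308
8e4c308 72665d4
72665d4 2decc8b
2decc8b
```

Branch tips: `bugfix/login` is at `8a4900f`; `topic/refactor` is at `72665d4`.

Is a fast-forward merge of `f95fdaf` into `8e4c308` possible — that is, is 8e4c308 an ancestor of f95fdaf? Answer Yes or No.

No

A fast-forward from 8e4c308 to f95fdaf is possible iff 8e4c308 is an ancestor of f95fdaf.
Ancestors of f95fdaf: {2decc8b, f95fdaf}.
8e4c308 is not among them, so fast-forward is not possible.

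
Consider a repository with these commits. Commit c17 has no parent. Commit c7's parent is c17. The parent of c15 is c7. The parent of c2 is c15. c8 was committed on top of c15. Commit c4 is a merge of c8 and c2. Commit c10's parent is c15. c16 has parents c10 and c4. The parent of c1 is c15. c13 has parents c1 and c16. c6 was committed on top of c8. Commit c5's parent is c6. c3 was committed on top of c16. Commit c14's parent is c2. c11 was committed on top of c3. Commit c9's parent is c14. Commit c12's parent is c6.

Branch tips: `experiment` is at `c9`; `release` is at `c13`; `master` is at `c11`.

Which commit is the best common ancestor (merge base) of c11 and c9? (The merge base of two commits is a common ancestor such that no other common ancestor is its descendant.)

c2

Ancestors of c11: {c10, c11, c15, c16, c17, c2, c3, c4, c7, c8}.
Ancestors of c9: {c14, c15, c17, c2, c7, c9}.
Common ancestors: {c15, c17, c2, c7}.
Among these, c2 is not an ancestor of any other common ancestor — it is the merge base.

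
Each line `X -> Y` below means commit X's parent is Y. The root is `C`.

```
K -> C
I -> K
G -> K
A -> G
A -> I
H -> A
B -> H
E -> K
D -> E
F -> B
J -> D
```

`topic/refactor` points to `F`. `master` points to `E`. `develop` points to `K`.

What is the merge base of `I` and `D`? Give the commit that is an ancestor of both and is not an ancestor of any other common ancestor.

K

Ancestors of I: {C, I, K}.
Ancestors of D: {C, D, E, K}.
Common ancestors: {C, K}.
Among these, K is not an ancestor of any other common ancestor — it is the merge base.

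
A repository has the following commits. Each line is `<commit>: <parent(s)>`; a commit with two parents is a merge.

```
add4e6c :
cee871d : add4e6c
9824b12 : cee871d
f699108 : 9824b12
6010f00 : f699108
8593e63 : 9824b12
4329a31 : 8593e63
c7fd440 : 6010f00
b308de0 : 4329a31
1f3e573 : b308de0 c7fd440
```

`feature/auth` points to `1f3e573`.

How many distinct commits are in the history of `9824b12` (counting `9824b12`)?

3

Walking parent pointers from 9824b12: reachable set = {9824b12, add4e6c, cee871d}.
That is 3 commits.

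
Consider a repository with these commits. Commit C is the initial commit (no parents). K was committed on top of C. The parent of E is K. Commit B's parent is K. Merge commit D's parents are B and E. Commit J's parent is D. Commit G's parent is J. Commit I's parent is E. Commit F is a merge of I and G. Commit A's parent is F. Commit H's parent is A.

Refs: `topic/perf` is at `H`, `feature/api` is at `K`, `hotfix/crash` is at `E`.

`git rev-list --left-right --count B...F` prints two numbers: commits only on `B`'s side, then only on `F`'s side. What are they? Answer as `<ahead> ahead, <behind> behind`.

0 ahead, 6 behind

Reachable from B: {B, C, K}.
Reachable from F: {B, C, D, E, F, G, I, J, K}.
Only in B's history (ahead): {} — 0.
Only in F's history (behind): {D, E, F, G, I, J} — 6.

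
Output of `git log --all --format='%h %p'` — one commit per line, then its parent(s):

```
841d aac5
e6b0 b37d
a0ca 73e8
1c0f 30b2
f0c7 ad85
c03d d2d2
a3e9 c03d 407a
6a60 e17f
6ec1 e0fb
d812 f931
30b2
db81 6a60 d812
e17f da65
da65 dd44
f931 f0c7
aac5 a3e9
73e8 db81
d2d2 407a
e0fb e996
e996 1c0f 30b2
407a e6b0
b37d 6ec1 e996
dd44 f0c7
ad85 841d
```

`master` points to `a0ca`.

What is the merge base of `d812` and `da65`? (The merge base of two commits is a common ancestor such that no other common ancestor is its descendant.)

f0c7

Ancestors of d812: {1c0f, 30b2, 407a, 6ec1, 841d, a3e9, aac5, ad85, b37d, c03d, d2d2, d812, e0fb, e6b0, e996, f0c7, f931}.
Ancestors of da65: {1c0f, 30b2, 407a, 6ec1, 841d, a3e9, aac5, ad85, b37d, c03d, d2d2, da65, dd44, e0fb, e6b0, e996, f0c7}.
Common ancestors: {1c0f, 30b2, 407a, 6ec1, 841d, a3e9, aac5, ad85, b37d, c03d, d2d2, e0fb, e6b0, e996, f0c7}.
Among these, f0c7 is not an ancestor of any other common ancestor — it is the merge base.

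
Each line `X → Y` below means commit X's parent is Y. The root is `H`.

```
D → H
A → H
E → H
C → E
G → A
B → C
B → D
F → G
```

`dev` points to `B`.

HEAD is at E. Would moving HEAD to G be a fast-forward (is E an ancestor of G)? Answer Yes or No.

A fast-forward from E to G is possible iff E is an ancestor of G.
Ancestors of G: {A, G, H}.
E is not among them, so fast-forward is not possible.

No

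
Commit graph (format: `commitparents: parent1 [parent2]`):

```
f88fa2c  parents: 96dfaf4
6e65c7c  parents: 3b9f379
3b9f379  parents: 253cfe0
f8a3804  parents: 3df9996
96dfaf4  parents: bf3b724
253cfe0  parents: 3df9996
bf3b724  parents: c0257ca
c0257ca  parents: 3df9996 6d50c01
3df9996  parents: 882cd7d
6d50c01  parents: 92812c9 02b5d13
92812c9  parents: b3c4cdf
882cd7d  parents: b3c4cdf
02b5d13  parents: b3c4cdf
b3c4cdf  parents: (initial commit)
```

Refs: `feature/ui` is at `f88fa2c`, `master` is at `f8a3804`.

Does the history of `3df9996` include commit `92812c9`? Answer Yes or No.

Ancestors of 3df9996: {3df9996, 882cd7d, b3c4cdf}.
92812c9 is not in that set, so it is not an ancestor of 3df9996.

No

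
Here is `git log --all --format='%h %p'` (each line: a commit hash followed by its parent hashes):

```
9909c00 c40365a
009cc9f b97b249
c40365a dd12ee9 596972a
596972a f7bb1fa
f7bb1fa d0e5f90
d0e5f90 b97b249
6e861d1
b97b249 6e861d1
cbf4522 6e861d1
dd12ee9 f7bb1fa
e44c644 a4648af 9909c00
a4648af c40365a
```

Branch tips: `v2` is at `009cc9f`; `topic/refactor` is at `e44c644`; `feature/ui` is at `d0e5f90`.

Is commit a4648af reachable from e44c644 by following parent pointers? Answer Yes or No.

Ancestors of e44c644 (commits reachable by following parents): {596972a, 6e861d1, 9909c00, a4648af, b97b249, c40365a, d0e5f90, dd12ee9, e44c644, f7bb1fa}.
a4648af is in that set, so it is an ancestor of e44c644.

Yes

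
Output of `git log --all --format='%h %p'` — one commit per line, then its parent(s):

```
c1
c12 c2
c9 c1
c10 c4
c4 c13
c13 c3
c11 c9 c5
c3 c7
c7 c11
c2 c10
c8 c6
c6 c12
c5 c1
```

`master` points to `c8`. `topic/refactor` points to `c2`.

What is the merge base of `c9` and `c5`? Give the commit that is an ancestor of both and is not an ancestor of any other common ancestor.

Ancestors of c9: {c1, c9}.
Ancestors of c5: {c1, c5}.
Common ancestors: {c1}.
The only common ancestor is c1, so it is the merge base.

c1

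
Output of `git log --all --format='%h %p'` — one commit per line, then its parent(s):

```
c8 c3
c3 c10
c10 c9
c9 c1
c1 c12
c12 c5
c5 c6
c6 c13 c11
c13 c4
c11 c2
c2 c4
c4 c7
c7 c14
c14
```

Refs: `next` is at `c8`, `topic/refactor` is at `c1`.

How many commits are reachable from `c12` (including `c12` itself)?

9

Walking parent pointers from c12: reachable set = {c11, c12, c13, c14, c2, c4, c5, c6, c7}.
That is 9 commits.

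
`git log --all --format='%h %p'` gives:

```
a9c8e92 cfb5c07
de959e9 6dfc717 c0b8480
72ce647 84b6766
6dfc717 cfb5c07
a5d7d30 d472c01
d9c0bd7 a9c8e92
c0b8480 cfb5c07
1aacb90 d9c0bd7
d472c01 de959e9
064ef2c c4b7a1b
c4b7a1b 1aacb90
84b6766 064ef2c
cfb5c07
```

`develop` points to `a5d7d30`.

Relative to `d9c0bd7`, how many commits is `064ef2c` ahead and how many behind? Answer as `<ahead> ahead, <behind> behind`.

Reachable from 064ef2c: {064ef2c, 1aacb90, a9c8e92, c4b7a1b, cfb5c07, d9c0bd7}.
Reachable from d9c0bd7: {a9c8e92, cfb5c07, d9c0bd7}.
Only in 064ef2c's history (ahead): {064ef2c, 1aacb90, c4b7a1b} — 3.
Only in d9c0bd7's history (behind): {} — 0.

3 ahead, 0 behind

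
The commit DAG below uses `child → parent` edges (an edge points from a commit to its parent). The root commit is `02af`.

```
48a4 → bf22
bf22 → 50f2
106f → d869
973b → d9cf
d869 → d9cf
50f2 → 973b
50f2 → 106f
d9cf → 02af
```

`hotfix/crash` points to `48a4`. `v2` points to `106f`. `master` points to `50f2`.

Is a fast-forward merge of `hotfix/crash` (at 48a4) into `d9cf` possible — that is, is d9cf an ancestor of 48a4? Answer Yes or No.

Yes

A fast-forward from d9cf to 48a4 is possible iff d9cf is an ancestor of 48a4.
Ancestors of 48a4: {02af, 106f, 48a4, 50f2, 973b, bf22, d869, d9cf}.
d9cf is among them, so fast-forward is possible.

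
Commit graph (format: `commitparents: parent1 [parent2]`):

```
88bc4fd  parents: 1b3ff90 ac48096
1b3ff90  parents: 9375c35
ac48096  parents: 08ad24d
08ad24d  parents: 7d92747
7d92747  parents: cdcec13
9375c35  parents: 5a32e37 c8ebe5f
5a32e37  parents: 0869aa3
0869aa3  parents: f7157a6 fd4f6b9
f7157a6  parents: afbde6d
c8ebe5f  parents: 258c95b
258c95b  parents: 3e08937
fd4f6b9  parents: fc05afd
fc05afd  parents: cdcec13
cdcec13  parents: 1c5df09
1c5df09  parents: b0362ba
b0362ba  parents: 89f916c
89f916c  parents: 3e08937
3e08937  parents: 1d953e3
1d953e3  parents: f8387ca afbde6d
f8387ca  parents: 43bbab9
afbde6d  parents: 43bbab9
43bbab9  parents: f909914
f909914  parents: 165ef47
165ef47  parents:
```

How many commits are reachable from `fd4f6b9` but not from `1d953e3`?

7

Reachable from fd4f6b9: {165ef47, 1c5df09, 1d953e3, 3e08937, 43bbab9, 89f916c, afbde6d, b0362ba, cdcec13, f8387ca, f909914, fc05afd, fd4f6b9}.
Reachable from 1d953e3: {165ef47, 1d953e3, 43bbab9, afbde6d, f8387ca, f909914}.
In fd4f6b9's history but not 1d953e3's: {1c5df09, 3e08937, 89f916c, b0362ba, cdcec13, fc05afd, fd4f6b9} — 7 commits.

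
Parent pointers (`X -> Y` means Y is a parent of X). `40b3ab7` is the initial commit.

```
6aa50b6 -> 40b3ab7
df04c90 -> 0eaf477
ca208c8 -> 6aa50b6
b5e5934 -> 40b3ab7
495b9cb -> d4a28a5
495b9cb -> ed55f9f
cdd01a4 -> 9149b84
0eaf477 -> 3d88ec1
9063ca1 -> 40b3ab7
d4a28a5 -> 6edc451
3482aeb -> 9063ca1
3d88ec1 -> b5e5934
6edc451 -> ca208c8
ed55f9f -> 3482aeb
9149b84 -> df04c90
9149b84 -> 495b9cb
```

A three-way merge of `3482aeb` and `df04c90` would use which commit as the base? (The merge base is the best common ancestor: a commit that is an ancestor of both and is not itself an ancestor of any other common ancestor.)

Ancestors of 3482aeb: {3482aeb, 40b3ab7, 9063ca1}.
Ancestors of df04c90: {0eaf477, 3d88ec1, 40b3ab7, b5e5934, df04c90}.
Common ancestors: {40b3ab7}.
The only common ancestor is 40b3ab7, so it is the merge base.

40b3ab7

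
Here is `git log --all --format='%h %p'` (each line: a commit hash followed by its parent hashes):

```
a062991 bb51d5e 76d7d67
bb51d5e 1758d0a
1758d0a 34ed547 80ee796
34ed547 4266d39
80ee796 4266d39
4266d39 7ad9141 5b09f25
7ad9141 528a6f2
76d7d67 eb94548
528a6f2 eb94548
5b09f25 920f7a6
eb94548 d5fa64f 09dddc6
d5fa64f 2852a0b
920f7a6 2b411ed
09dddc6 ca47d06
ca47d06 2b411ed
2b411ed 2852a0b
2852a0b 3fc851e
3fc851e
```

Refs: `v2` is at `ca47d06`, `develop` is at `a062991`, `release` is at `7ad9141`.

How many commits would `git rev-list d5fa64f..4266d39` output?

9

Reachable from 4266d39: {09dddc6, 2852a0b, 2b411ed, 3fc851e, 4266d39, 528a6f2, 5b09f25, 7ad9141, 920f7a6, ca47d06, d5fa64f, eb94548}.
Reachable from d5fa64f: {2852a0b, 3fc851e, d5fa64f}.
In 4266d39's history but not d5fa64f's: {09dddc6, 2b411ed, 4266d39, 528a6f2, 5b09f25, 7ad9141, 920f7a6, ca47d06, eb94548} — 9 commits.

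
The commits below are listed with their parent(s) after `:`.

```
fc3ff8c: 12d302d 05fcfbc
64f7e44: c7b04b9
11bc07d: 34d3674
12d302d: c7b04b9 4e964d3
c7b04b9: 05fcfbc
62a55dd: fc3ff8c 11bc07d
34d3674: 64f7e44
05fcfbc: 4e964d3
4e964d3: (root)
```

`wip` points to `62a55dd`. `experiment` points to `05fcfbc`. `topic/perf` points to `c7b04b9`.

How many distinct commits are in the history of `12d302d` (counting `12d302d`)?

Walking parent pointers from 12d302d: reachable set = {05fcfbc, 12d302d, 4e964d3, c7b04b9}.
That is 4 commits.

4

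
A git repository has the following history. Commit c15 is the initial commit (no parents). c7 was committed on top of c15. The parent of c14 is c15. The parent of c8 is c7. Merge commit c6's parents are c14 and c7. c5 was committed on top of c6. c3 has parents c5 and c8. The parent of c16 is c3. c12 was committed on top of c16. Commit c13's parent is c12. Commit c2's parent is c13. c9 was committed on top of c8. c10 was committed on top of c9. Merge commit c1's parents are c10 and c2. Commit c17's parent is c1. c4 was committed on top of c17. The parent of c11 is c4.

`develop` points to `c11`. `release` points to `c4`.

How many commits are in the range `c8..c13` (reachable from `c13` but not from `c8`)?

7

Reachable from c13: {c12, c13, c14, c15, c16, c3, c5, c6, c7, c8}.
Reachable from c8: {c15, c7, c8}.
In c13's history but not c8's: {c12, c13, c14, c16, c3, c5, c6} — 7 commits.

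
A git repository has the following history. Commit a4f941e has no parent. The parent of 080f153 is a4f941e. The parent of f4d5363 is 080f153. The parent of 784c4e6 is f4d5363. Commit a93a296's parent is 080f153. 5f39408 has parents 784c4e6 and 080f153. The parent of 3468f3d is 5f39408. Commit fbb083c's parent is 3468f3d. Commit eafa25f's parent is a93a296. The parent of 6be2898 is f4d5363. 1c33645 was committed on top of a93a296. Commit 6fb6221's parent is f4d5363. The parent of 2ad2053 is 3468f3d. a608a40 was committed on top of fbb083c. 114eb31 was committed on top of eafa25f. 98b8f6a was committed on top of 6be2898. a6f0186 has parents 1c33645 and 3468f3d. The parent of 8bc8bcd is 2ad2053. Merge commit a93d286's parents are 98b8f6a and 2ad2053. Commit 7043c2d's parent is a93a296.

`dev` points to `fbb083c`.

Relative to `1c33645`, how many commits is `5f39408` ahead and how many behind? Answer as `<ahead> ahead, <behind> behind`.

Reachable from 5f39408: {080f153, 5f39408, 784c4e6, a4f941e, f4d5363}.
Reachable from 1c33645: {080f153, 1c33645, a4f941e, a93a296}.
Only in 5f39408's history (ahead): {5f39408, 784c4e6, f4d5363} — 3.
Only in 1c33645's history (behind): {1c33645, a93a296} — 2.

3 ahead, 2 behind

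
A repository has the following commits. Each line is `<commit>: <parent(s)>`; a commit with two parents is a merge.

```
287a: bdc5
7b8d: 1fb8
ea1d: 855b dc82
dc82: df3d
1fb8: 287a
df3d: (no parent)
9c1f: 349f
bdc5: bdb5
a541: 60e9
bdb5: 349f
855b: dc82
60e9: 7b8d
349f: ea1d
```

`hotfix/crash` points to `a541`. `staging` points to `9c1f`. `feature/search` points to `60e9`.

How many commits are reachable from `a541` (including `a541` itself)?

12

Walking parent pointers from a541: reachable set = {1fb8, 287a, 349f, 60e9, 7b8d, 855b, a541, bdb5, bdc5, dc82, df3d, ea1d}.
That is 12 commits.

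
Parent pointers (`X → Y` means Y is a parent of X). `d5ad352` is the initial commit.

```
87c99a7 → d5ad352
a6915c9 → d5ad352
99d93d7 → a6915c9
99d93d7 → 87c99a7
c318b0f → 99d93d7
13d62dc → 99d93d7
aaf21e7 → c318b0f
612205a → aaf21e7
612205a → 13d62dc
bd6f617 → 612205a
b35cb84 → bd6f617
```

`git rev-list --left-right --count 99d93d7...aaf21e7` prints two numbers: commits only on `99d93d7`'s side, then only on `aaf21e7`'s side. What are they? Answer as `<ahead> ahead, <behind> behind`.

0 ahead, 2 behind

Reachable from 99d93d7: {87c99a7, 99d93d7, a6915c9, d5ad352}.
Reachable from aaf21e7: {87c99a7, 99d93d7, a6915c9, aaf21e7, c318b0f, d5ad352}.
Only in 99d93d7's history (ahead): {} — 0.
Only in aaf21e7's history (behind): {aaf21e7, c318b0f} — 2.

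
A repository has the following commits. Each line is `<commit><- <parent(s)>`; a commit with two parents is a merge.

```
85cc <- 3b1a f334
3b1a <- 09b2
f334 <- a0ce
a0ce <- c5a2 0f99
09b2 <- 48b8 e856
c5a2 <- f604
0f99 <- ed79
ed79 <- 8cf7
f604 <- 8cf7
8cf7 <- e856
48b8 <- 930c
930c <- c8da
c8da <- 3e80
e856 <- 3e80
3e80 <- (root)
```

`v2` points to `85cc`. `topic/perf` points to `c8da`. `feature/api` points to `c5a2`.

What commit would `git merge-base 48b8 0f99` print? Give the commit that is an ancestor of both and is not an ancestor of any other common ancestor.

3e80

Ancestors of 48b8: {3e80, 48b8, 930c, c8da}.
Ancestors of 0f99: {0f99, 3e80, 8cf7, e856, ed79}.
Common ancestors: {3e80}.
The only common ancestor is 3e80, so it is the merge base.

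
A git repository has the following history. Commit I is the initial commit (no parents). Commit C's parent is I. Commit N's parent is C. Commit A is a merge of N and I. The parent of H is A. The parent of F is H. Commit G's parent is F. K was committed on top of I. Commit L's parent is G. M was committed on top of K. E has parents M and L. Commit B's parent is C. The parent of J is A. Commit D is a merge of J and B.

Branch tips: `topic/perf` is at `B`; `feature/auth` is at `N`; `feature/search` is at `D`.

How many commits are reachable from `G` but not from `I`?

6

Reachable from G: {A, C, F, G, H, I, N}.
Reachable from I: {I}.
In G's history but not I's: {A, C, F, G, H, N} — 6 commits.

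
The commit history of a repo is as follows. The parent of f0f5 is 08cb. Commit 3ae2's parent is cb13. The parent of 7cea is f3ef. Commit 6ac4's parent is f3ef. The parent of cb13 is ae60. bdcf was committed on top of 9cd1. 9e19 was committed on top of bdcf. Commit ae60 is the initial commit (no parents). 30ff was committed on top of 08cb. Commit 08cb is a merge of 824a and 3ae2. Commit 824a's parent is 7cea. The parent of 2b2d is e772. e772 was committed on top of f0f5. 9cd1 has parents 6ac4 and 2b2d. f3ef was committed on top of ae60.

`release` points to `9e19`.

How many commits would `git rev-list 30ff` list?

8

Walking parent pointers from 30ff: reachable set = {08cb, 30ff, 3ae2, 7cea, 824a, ae60, cb13, f3ef}.
That is 8 commits.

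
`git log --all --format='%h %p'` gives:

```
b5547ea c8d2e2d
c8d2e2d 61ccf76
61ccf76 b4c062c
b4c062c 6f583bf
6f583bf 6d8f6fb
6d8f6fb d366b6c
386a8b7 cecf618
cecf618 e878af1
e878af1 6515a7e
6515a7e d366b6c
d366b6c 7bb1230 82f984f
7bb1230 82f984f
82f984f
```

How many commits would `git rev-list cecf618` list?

6

Walking parent pointers from cecf618: reachable set = {6515a7e, 7bb1230, 82f984f, cecf618, d366b6c, e878af1}.
That is 6 commits.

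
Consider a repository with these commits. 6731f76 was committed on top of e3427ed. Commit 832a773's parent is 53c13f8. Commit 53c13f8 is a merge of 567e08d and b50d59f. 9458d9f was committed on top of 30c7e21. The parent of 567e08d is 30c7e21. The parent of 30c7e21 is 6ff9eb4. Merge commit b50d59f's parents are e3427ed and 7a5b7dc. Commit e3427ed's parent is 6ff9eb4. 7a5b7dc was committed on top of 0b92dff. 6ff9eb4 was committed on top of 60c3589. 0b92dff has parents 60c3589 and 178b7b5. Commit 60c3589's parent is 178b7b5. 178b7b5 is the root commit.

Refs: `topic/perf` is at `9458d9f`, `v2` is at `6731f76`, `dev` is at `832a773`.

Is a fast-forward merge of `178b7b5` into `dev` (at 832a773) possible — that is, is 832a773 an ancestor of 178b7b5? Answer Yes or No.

No

A fast-forward from 832a773 to 178b7b5 is possible iff 832a773 is an ancestor of 178b7b5.
Ancestors of 178b7b5: {178b7b5}.
832a773 is not among them, so fast-forward is not possible.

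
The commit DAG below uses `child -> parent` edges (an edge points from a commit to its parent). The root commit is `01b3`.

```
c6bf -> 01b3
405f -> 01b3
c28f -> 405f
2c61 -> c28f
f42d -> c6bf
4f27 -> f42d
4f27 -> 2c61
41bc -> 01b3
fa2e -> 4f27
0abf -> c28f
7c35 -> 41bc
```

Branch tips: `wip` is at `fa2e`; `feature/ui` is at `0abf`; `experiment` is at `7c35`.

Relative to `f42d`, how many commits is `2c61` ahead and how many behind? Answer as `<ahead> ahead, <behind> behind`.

Reachable from 2c61: {01b3, 2c61, 405f, c28f}.
Reachable from f42d: {01b3, c6bf, f42d}.
Only in 2c61's history (ahead): {2c61, 405f, c28f} — 3.
Only in f42d's history (behind): {c6bf, f42d} — 2.

3 ahead, 2 behind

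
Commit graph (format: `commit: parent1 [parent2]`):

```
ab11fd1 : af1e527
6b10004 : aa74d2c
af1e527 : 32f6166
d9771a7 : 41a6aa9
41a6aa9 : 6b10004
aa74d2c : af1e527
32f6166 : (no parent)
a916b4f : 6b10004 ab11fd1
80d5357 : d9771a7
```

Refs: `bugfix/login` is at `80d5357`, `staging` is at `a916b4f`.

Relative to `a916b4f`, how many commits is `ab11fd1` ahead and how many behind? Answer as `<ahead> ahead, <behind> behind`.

Reachable from ab11fd1: {32f6166, ab11fd1, af1e527}.
Reachable from a916b4f: {32f6166, 6b10004, a916b4f, aa74d2c, ab11fd1, af1e527}.
Only in ab11fd1's history (ahead): {} — 0.
Only in a916b4f's history (behind): {6b10004, a916b4f, aa74d2c} — 3.

0 ahead, 3 behind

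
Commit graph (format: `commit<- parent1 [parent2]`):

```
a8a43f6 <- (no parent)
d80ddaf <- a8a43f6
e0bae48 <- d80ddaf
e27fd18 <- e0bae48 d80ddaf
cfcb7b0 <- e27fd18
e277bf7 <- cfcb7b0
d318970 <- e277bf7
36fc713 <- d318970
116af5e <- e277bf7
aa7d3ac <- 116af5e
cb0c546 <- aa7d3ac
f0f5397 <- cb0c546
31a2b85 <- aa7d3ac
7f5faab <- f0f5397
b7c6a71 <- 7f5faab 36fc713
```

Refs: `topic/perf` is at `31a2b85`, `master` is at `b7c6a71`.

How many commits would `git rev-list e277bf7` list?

6

Walking parent pointers from e277bf7: reachable set = {a8a43f6, cfcb7b0, d80ddaf, e0bae48, e277bf7, e27fd18}.
That is 6 commits.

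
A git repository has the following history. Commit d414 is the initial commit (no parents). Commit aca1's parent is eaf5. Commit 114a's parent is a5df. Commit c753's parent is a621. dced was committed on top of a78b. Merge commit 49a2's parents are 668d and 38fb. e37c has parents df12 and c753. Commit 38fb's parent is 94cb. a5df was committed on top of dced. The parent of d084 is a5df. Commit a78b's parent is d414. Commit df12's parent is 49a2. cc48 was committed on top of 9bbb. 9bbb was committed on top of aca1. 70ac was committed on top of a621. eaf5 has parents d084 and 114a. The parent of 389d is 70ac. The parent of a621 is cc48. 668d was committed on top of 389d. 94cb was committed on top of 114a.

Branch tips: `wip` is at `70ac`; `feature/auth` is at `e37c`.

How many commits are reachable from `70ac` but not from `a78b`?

10

Reachable from 70ac: {114a, 70ac, 9bbb, a5df, a621, a78b, aca1, cc48, d084, d414, dced, eaf5}.
Reachable from a78b: {a78b, d414}.
In 70ac's history but not a78b's: {114a, 70ac, 9bbb, a5df, a621, aca1, cc48, d084, dced, eaf5} — 10 commits.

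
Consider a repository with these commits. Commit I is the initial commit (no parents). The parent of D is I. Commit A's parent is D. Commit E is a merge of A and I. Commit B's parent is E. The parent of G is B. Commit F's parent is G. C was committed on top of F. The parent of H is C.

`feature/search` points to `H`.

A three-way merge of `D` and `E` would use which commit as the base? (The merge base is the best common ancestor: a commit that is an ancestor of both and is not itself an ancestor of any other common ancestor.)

D

Ancestors of D: {D, I}.
Ancestors of E: {A, D, E, I}.
Common ancestors: {D, I}.
Among these, D is not an ancestor of any other common ancestor — it is the merge base.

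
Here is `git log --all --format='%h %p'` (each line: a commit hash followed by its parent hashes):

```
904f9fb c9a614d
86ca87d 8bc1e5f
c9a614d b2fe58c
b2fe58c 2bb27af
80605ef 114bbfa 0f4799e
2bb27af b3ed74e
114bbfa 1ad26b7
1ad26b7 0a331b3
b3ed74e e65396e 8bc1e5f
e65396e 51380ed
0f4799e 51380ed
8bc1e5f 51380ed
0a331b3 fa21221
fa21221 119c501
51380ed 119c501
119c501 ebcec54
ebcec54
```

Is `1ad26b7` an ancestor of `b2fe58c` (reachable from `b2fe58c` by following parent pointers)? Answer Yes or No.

Ancestors of b2fe58c: {119c501, 2bb27af, 51380ed, 8bc1e5f, b2fe58c, b3ed74e, e65396e, ebcec54}.
1ad26b7 is not in that set, so it is not an ancestor of b2fe58c.

No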